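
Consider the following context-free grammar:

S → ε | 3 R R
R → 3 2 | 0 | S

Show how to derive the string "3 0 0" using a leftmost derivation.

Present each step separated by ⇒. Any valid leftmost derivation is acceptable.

S ⇒ 3 R R ⇒ 3 0 R ⇒ 3 0 0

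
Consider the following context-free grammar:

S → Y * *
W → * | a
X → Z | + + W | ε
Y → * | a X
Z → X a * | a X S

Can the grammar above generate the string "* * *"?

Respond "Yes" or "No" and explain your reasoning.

Yes - a valid derivation exists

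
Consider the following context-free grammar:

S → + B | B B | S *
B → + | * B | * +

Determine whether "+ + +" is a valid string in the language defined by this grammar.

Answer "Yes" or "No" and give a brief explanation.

No - no valid derivation exists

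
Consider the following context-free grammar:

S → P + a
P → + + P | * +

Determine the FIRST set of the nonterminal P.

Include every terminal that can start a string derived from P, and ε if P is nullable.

We compute FIRST(P) using the standard algorithm.
FIRST(P) = {*, +}
FIRST(S) = {*, +}
Therefore, FIRST(P) = {*, +}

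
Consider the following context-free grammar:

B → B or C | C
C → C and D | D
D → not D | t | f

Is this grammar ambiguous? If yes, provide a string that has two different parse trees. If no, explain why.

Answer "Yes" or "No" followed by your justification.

No - the grammar is unambiguous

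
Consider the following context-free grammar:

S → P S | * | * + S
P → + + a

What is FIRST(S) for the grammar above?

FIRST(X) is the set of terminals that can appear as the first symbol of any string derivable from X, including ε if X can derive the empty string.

We compute FIRST(S) using the standard algorithm.
FIRST(P) = {+}
FIRST(S) = {*, +}
Therefore, FIRST(S) = {*, +}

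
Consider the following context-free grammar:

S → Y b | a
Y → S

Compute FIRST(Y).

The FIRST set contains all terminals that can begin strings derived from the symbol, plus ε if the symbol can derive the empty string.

We compute FIRST(Y) using the standard algorithm.
FIRST(S) = {a}
FIRST(Y) = {a}
Therefore, FIRST(Y) = {a}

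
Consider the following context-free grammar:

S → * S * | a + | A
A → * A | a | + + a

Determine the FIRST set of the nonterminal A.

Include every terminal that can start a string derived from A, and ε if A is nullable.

We compute FIRST(A) using the standard algorithm.
FIRST(A) = {*, +, a}
FIRST(S) = {*, +, a}
Therefore, FIRST(A) = {*, +, a}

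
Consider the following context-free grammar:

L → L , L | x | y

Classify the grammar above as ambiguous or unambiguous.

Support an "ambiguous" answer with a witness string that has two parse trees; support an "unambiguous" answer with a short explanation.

Ambiguous - the string 'x , y , y , y' has two distinct parse trees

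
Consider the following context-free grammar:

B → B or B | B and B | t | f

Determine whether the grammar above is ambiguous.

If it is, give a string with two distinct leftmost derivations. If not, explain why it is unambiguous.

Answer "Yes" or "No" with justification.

Yes - the string 'f and f or f or f and t or f' has two distinct leftmost derivations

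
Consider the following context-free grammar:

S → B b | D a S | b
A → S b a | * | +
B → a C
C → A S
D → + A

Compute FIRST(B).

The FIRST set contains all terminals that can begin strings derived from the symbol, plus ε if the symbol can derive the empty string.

We compute FIRST(B) using the standard algorithm.
FIRST(A) = {*, +, a, b}
FIRST(B) = {a}
FIRST(C) = {*, +, a, b}
FIRST(D) = {+}
FIRST(S) = {+, a, b}
Therefore, FIRST(B) = {a}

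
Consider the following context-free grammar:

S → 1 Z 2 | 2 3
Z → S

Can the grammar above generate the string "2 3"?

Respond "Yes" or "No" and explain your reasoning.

Yes - a valid derivation exists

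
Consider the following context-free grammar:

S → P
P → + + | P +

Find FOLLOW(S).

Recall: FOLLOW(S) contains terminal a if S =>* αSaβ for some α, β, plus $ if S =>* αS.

We compute FOLLOW(S) using the standard algorithm.
FOLLOW(S) starts with {$}.
FIRST(P) = {+}
FIRST(S) = {+}
FOLLOW(P) = {$, +}
FOLLOW(S) = {$}
Therefore, FOLLOW(S) = {$}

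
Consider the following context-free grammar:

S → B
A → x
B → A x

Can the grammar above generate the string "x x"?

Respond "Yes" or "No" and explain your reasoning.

Yes - a valid derivation exists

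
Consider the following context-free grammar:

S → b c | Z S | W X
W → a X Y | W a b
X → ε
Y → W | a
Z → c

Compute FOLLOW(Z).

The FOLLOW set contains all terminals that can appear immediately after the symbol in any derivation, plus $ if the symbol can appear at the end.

We compute FOLLOW(Z) using the standard algorithm.
FOLLOW(S) starts with {$}.
FIRST(S) = {a, b, c}
FIRST(W) = {a}
FIRST(X) = {ε}
FIRST(Y) = {a}
FIRST(Z) = {c}
FOLLOW(S) = {$}
FOLLOW(W) = {$, a}
FOLLOW(X) = {$, a}
FOLLOW(Y) = {$, a}
FOLLOW(Z) = {a, b, c}
Therefore, FOLLOW(Z) = {a, b, c}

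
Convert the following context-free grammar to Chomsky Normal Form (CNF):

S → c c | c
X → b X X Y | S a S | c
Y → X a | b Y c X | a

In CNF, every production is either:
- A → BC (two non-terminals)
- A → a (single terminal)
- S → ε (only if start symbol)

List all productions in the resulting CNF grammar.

TC → c; S → c; TB → b; TA → a; X → c; Y → a; S → TC TC; X → TB X0; X0 → X X1; X1 → X Y; X → S X2; X2 → TA S; Y → X TA; Y → TB X3; X3 → Y X4; X4 → TC X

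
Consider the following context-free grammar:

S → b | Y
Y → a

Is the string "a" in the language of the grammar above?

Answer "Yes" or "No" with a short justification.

Yes - a valid derivation exists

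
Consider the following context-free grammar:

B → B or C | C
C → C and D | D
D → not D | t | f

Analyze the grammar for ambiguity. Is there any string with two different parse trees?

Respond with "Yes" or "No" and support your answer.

No - the grammar is unambiguous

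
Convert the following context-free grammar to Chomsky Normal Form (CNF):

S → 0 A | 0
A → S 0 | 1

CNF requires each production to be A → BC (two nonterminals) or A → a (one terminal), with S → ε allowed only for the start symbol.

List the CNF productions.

T0 → 0; S → 0; A → 1; S → T0 A; A → S T0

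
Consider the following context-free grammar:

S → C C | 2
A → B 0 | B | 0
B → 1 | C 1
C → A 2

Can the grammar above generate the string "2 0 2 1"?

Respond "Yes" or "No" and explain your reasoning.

No - no valid derivation exists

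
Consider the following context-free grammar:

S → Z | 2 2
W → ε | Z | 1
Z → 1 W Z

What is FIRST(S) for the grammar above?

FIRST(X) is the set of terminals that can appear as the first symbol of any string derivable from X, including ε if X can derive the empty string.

We compute FIRST(S) using the standard algorithm.
FIRST(S) = {1, 2}
FIRST(W) = {1, ε}
FIRST(Z) = {1}
Therefore, FIRST(S) = {1, 2}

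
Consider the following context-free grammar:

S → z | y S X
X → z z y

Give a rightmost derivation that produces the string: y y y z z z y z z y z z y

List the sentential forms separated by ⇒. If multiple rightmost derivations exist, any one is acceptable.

S ⇒ y S X ⇒ y S z z y ⇒ y y S X z z y ⇒ y y S z z y z z y ⇒ y y y S X z z y z z y ⇒ y y y S z z y z z y z z y ⇒ y y y z z z y z z y z z y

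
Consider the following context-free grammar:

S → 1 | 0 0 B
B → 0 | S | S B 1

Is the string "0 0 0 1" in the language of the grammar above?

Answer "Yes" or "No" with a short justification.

No - no valid derivation exists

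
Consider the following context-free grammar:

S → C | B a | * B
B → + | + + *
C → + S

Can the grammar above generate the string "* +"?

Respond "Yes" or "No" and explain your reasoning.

Yes - a valid derivation exists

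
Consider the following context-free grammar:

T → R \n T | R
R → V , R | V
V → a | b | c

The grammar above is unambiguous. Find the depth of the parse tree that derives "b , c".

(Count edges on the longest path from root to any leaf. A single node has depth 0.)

4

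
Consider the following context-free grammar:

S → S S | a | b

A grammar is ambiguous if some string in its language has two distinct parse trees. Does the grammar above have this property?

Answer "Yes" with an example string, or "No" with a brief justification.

Yes - the string 'b a b a b' has two distinct parse trees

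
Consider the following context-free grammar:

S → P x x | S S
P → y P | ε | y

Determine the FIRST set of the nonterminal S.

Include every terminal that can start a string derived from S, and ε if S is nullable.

We compute FIRST(S) using the standard algorithm.
FIRST(P) = {y, ε}
FIRST(S) = {x, y}
Therefore, FIRST(S) = {x, y}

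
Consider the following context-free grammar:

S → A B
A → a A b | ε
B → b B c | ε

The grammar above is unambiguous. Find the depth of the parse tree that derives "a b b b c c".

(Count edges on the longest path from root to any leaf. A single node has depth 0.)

4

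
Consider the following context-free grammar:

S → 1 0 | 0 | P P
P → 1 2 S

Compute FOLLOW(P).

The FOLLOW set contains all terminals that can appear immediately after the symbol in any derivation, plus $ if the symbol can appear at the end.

We compute FOLLOW(P) using the standard algorithm.
FOLLOW(S) starts with {$}.
FIRST(P) = {1}
FIRST(S) = {0, 1}
FOLLOW(P) = {$, 1}
FOLLOW(S) = {$, 1}
Therefore, FOLLOW(P) = {$, 1}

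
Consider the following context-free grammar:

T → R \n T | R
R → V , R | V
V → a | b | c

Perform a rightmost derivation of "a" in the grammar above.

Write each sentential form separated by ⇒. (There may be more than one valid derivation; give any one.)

T ⇒ R ⇒ V ⇒ a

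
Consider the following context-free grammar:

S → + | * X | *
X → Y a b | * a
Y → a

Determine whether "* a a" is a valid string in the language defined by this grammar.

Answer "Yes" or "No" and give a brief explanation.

No - no valid derivation exists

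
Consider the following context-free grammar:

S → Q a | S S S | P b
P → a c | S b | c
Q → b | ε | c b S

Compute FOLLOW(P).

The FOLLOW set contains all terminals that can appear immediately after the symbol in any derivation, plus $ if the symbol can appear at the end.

We compute FOLLOW(P) using the standard algorithm.
FOLLOW(S) starts with {$}.
FIRST(P) = {a, b, c}
FIRST(Q) = {b, c, ε}
FIRST(S) = {a, b, c}
FOLLOW(P) = {b}
FOLLOW(Q) = {a}
FOLLOW(S) = {$, a, b, c}
Therefore, FOLLOW(P) = {b}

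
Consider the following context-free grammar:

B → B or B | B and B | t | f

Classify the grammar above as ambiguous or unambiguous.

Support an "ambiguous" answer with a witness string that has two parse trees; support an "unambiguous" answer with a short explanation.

Ambiguous - the string 't or f and f and f and t' has two distinct parse trees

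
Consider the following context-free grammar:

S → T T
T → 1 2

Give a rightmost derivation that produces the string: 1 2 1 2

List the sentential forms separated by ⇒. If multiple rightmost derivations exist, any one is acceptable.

S ⇒ T T ⇒ T 1 2 ⇒ 1 2 1 2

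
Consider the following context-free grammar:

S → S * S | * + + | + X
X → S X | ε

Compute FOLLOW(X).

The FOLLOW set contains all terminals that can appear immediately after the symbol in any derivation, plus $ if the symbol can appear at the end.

We compute FOLLOW(X) using the standard algorithm.
FOLLOW(S) starts with {$}.
FIRST(S) = {*, +}
FIRST(X) = {*, +, ε}
FOLLOW(S) = {$, *, +}
FOLLOW(X) = {$, *, +}
Therefore, FOLLOW(X) = {$, *, +}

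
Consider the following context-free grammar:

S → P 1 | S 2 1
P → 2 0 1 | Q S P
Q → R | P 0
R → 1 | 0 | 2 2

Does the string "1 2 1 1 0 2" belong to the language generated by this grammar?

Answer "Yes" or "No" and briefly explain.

No - no valid derivation exists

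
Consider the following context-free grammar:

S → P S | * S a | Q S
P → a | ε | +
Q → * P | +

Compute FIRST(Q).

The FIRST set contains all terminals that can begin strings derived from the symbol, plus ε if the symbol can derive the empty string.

We compute FIRST(Q) using the standard algorithm.
FIRST(P) = {+, a, ε}
FIRST(Q) = {*, +}
FIRST(S) = {*, +, a}
Therefore, FIRST(Q) = {*, +}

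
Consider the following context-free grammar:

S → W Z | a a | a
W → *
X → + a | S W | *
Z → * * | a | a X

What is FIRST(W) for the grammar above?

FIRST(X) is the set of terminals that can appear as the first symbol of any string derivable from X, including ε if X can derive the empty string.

We compute FIRST(W) using the standard algorithm.
FIRST(S) = {*, a}
FIRST(W) = {*}
FIRST(X) = {*, +, a}
FIRST(Z) = {*, a}
Therefore, FIRST(W) = {*}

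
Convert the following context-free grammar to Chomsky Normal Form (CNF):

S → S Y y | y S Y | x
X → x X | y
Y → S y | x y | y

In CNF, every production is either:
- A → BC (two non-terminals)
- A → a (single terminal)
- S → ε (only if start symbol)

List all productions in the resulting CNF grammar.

TY → y; S → x; TX → x; X → y; Y → y; S → S X0; X0 → Y TY; S → TY X1; X1 → S Y; X → TX X; Y → S TY; Y → TX TY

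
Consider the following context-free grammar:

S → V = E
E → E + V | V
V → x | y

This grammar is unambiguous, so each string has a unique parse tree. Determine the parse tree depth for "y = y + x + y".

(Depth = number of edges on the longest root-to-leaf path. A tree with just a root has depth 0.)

5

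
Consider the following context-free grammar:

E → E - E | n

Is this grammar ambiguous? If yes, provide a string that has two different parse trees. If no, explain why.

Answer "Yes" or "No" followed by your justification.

Yes - the string 'n - n - n - n' has two distinct leftmost derivations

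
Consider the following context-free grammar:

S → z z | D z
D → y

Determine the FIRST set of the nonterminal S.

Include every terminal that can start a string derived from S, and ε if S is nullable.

We compute FIRST(S) using the standard algorithm.
FIRST(D) = {y}
FIRST(S) = {y, z}
Therefore, FIRST(S) = {y, z}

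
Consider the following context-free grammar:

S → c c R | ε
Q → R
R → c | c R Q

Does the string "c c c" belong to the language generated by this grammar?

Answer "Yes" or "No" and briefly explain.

Yes - a valid derivation exists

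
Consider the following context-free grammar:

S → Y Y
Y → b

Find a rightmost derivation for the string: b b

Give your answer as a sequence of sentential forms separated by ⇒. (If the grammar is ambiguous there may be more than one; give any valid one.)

S ⇒ Y Y ⇒ Y b ⇒ b b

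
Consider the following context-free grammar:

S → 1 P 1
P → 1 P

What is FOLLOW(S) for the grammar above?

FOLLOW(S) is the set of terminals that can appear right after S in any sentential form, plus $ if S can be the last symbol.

We compute FOLLOW(S) using the standard algorithm.
FOLLOW(S) starts with {$}.
FIRST(P) = {1}
FIRST(S) = {1}
FOLLOW(P) = {1}
FOLLOW(S) = {$}
Therefore, FOLLOW(S) = {$}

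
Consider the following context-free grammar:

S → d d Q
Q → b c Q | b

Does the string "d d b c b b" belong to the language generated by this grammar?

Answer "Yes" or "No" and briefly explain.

No - no valid derivation exists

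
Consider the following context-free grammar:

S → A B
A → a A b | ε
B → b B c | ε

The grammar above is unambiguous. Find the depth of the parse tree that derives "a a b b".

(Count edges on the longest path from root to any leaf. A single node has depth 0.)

4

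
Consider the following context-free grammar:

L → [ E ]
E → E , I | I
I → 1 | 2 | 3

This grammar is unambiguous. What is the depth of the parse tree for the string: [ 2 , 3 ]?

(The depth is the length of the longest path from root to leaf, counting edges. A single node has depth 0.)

4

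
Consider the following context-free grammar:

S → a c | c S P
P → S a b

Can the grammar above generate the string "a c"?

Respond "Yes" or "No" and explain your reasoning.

Yes - a valid derivation exists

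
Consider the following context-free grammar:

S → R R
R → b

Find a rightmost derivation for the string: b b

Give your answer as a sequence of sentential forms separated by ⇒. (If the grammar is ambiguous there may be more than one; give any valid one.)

S ⇒ R R ⇒ R b ⇒ b b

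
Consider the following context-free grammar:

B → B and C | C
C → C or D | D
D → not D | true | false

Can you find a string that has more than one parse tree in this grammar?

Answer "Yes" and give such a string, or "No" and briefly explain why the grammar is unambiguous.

No - the grammar is unambiguous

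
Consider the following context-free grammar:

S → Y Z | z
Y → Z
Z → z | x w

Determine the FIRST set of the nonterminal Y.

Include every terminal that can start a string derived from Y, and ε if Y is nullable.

We compute FIRST(Y) using the standard algorithm.
FIRST(S) = {x, z}
FIRST(Y) = {x, z}
FIRST(Z) = {x, z}
Therefore, FIRST(Y) = {x, z}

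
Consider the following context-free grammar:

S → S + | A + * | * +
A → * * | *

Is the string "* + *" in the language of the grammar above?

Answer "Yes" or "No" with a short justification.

Yes - a valid derivation exists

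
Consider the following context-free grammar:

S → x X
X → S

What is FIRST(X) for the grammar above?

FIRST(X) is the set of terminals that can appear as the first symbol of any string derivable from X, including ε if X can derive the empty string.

We compute FIRST(X) using the standard algorithm.
FIRST(S) = {x}
FIRST(X) = {x}
Therefore, FIRST(X) = {x}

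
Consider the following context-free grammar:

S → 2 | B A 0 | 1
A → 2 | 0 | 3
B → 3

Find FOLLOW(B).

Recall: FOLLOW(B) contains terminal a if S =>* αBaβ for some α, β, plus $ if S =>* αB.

We compute FOLLOW(B) using the standard algorithm.
FOLLOW(S) starts with {$}.
FIRST(A) = {0, 2, 3}
FIRST(B) = {3}
FIRST(S) = {1, 2, 3}
FOLLOW(A) = {0}
FOLLOW(B) = {0, 2, 3}
FOLLOW(S) = {$}
Therefore, FOLLOW(B) = {0, 2, 3}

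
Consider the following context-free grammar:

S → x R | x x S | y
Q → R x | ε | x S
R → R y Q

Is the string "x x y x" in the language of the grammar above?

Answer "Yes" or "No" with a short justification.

No - no valid derivation exists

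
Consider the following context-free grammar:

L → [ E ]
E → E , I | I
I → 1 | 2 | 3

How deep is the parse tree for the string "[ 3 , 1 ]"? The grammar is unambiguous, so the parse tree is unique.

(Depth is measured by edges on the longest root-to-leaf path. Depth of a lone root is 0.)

4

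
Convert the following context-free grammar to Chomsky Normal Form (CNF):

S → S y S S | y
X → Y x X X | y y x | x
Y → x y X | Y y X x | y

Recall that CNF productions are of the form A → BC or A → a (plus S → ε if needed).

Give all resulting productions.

TY → y; S → y; TX → x; X → x; Y → y; S → S X0; X0 → TY X1; X1 → S S; X → Y X2; X2 → TX X3; X3 → X X; X → TY X4; X4 → TY TX; Y → TX X5; X5 → TY X; Y → Y X6; X6 → TY X7; X7 → X TX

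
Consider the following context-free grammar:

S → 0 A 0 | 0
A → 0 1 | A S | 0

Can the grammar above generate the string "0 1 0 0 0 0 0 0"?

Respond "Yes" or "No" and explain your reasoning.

No - no valid derivation exists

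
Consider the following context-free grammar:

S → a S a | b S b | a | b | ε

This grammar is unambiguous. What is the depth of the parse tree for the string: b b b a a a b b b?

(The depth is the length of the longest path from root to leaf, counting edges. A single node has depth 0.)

5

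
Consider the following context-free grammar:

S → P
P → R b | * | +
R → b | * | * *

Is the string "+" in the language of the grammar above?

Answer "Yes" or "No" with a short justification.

Yes - a valid derivation exists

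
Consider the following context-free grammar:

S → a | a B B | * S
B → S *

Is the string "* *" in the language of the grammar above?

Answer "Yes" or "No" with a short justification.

No - no valid derivation exists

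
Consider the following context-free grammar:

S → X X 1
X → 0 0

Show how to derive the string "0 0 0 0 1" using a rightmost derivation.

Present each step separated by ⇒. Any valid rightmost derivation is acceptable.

S ⇒ X X 1 ⇒ X 0 0 1 ⇒ 0 0 0 0 1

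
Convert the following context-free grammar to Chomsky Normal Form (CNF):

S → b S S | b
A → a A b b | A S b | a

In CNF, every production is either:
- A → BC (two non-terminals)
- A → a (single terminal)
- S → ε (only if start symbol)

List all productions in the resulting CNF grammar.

TB → b; S → b; TA → a; A → a; S → TB X0; X0 → S S; A → TA X1; X1 → A X2; X2 → TB TB; A → A X3; X3 → S TB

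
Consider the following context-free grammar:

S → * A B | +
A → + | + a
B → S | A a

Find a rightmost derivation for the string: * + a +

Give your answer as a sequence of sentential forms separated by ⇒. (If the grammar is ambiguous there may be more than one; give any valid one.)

S ⇒ * A B ⇒ * A S ⇒ * A + ⇒ * + a +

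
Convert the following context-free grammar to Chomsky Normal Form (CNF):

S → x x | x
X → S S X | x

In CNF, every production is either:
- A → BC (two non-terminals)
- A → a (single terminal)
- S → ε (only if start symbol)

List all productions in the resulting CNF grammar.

TX → x; S → x; X → x; S → TX TX; X → S X0; X0 → S X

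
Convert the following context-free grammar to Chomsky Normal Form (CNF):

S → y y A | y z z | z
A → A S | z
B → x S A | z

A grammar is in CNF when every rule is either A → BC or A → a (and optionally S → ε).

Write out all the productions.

TY → y; TZ → z; S → z; A → z; TX → x; B → z; S → TY X0; X0 → TY A; S → TY X1; X1 → TZ TZ; A → A S; B → TX X2; X2 → S A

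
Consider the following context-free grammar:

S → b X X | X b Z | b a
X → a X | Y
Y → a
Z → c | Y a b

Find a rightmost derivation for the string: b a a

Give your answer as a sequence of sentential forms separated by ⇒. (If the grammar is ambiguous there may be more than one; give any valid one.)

S ⇒ b X X ⇒ b X Y ⇒ b X a ⇒ b Y a ⇒ b a a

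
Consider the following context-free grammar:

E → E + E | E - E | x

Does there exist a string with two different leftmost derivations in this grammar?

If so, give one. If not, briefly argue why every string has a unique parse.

Yes - the string 'x - x + x' has two distinct leftmost derivations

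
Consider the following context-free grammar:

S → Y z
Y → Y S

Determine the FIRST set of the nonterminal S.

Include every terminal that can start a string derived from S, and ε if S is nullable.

We compute FIRST(S) using the standard algorithm.
FIRST(S) = {}
FIRST(Y) = {}
Therefore, FIRST(S) = {}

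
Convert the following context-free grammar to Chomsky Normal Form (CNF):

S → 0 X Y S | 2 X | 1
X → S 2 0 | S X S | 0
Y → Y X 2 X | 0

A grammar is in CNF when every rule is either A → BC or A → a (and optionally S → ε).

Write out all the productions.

T0 → 0; T2 → 2; S → 1; X → 0; Y → 0; S → T0 X0; X0 → X X1; X1 → Y S; S → T2 X; X → S X2; X2 → T2 T0; X → S X3; X3 → X S; Y → Y X4; X4 → X X5; X5 → T2 X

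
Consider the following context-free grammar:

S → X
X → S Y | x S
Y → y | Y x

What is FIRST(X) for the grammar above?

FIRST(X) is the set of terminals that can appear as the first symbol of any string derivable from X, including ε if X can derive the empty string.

We compute FIRST(X) using the standard algorithm.
FIRST(S) = {x}
FIRST(X) = {x}
FIRST(Y) = {y}
Therefore, FIRST(X) = {x}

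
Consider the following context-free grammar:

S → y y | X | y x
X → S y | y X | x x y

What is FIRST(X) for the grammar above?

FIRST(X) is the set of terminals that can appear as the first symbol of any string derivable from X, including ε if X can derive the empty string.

We compute FIRST(X) using the standard algorithm.
FIRST(S) = {x, y}
FIRST(X) = {x, y}
Therefore, FIRST(X) = {x, y}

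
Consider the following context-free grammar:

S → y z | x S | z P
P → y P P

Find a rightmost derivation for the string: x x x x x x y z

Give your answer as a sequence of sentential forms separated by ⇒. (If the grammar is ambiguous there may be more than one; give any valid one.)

S ⇒ x S ⇒ x x S ⇒ x x x S ⇒ x x x x S ⇒ x x x x x S ⇒ x x x x x x S ⇒ x x x x x x y z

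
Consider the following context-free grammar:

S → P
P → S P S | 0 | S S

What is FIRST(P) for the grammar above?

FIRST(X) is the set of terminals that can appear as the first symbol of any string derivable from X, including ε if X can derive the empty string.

We compute FIRST(P) using the standard algorithm.
FIRST(P) = {0}
FIRST(S) = {0}
Therefore, FIRST(P) = {0}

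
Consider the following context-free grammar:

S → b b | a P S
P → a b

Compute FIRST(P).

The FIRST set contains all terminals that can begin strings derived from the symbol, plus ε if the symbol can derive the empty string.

We compute FIRST(P) using the standard algorithm.
FIRST(P) = {a}
FIRST(S) = {a, b}
Therefore, FIRST(P) = {a}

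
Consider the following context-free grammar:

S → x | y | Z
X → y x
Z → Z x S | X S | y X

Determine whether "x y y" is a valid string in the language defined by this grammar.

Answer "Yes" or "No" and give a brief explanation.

No - no valid derivation exists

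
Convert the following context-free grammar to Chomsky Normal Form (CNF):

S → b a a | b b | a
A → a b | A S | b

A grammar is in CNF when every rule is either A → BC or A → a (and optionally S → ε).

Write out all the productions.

TB → b; TA → a; S → a; A → b; S → TB X0; X0 → TA TA; S → TB TB; A → TA TB; A → A S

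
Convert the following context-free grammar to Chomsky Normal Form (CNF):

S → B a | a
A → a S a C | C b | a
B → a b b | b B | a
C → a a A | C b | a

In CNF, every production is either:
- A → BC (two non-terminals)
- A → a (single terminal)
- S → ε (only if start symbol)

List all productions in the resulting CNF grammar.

TA → a; S → a; TB → b; A → a; B → a; C → a; S → B TA; A → TA X0; X0 → S X1; X1 → TA C; A → C TB; B → TA X2; X2 → TB TB; B → TB B; C → TA X3; X3 → TA A; C → C TB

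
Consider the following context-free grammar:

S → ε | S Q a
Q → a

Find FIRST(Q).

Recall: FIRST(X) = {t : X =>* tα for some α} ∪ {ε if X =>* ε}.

We compute FIRST(Q) using the standard algorithm.
FIRST(Q) = {a}
FIRST(S) = {a, ε}
Therefore, FIRST(Q) = {a}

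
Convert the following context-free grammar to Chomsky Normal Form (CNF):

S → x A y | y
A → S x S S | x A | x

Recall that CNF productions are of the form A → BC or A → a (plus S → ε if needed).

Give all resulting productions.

TX → x; TY → y; S → y; A → x; S → TX X0; X0 → A TY; A → S X1; X1 → TX X2; X2 → S S; A → TX A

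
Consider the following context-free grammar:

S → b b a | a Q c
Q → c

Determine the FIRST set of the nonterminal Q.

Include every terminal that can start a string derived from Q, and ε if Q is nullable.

We compute FIRST(Q) using the standard algorithm.
FIRST(Q) = {c}
FIRST(S) = {a, b}
Therefore, FIRST(Q) = {c}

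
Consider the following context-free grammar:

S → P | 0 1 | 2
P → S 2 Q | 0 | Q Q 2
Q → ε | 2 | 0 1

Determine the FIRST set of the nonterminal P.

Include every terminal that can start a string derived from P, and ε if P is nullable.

We compute FIRST(P) using the standard algorithm.
FIRST(P) = {0, 2}
FIRST(Q) = {0, 2, ε}
FIRST(S) = {0, 2}
Therefore, FIRST(P) = {0, 2}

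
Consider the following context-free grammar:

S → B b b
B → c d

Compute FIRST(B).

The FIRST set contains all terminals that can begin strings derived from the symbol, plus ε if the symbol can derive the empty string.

We compute FIRST(B) using the standard algorithm.
FIRST(B) = {c}
FIRST(S) = {c}
Therefore, FIRST(B) = {c}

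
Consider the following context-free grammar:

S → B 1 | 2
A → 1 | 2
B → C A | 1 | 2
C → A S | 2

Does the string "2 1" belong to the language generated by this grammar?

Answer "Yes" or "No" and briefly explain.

Yes - a valid derivation exists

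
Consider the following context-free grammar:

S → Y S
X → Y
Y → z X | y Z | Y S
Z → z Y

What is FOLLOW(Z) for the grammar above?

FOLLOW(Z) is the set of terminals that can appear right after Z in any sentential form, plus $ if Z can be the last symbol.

We compute FOLLOW(Z) using the standard algorithm.
FOLLOW(S) starts with {$}.
FIRST(S) = {y, z}
FIRST(X) = {y, z}
FIRST(Y) = {y, z}
FIRST(Z) = {z}
FOLLOW(S) = {$, y, z}
FOLLOW(X) = {y, z}
FOLLOW(Y) = {y, z}
FOLLOW(Z) = {y, z}
Therefore, FOLLOW(Z) = {y, z}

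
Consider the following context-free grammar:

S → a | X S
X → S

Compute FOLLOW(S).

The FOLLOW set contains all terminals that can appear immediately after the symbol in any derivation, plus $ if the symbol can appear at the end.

We compute FOLLOW(S) using the standard algorithm.
FOLLOW(S) starts with {$}.
FIRST(S) = {a}
FIRST(X) = {a}
FOLLOW(S) = {$, a}
FOLLOW(X) = {a}
Therefore, FOLLOW(S) = {$, a}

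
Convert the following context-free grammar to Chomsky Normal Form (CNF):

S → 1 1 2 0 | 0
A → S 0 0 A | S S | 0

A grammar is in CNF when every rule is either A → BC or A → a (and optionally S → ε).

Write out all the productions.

T1 → 1; T2 → 2; T0 → 0; S → 0; A → 0; S → T1 X0; X0 → T1 X1; X1 → T2 T0; A → S X2; X2 → T0 X3; X3 → T0 A; A → S S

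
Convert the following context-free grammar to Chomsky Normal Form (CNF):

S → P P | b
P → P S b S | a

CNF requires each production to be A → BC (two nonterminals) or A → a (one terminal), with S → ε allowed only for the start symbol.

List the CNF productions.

S → b; TB → b; P → a; S → P P; P → P X0; X0 → S X1; X1 → TB S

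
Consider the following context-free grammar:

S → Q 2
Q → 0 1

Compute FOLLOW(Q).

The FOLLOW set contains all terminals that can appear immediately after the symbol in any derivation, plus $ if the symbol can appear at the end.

We compute FOLLOW(Q) using the standard algorithm.
FOLLOW(S) starts with {$}.
FIRST(Q) = {0}
FIRST(S) = {0}
FOLLOW(Q) = {2}
FOLLOW(S) = {$}
Therefore, FOLLOW(Q) = {2}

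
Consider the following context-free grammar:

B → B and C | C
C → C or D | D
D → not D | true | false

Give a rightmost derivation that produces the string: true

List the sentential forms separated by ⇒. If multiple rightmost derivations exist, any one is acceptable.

B ⇒ C ⇒ D ⇒ true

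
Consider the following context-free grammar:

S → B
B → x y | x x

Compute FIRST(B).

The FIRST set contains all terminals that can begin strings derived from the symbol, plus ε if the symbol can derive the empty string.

We compute FIRST(B) using the standard algorithm.
FIRST(B) = {x}
FIRST(S) = {x}
Therefore, FIRST(B) = {x}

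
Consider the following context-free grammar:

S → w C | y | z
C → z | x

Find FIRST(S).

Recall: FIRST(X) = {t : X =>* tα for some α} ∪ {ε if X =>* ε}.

We compute FIRST(S) using the standard algorithm.
FIRST(C) = {x, z}
FIRST(S) = {w, y, z}
Therefore, FIRST(S) = {w, y, z}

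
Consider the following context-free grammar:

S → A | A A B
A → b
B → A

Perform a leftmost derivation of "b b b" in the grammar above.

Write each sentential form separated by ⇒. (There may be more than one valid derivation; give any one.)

S ⇒ A A B ⇒ b A B ⇒ b b B ⇒ b b A ⇒ b b b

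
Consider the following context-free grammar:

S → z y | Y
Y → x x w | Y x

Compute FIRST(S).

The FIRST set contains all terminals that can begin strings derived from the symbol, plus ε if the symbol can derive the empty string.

We compute FIRST(S) using the standard algorithm.
FIRST(S) = {x, z}
FIRST(Y) = {x}
Therefore, FIRST(S) = {x, z}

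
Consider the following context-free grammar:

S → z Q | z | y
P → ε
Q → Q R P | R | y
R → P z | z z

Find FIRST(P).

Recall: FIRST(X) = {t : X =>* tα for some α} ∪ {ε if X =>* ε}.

We compute FIRST(P) using the standard algorithm.
FIRST(P) = {ε}
FIRST(Q) = {y, z}
FIRST(R) = {z}
FIRST(S) = {y, z}
Therefore, FIRST(P) = {ε}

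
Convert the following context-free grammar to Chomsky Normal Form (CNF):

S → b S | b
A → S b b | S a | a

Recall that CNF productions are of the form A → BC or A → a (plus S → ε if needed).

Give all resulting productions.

TB → b; S → b; TA → a; A → a; S → TB S; A → S X0; X0 → TB TB; A → S TA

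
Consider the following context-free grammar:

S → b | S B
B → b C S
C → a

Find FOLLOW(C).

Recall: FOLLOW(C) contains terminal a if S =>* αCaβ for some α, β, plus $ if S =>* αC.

We compute FOLLOW(C) using the standard algorithm.
FOLLOW(S) starts with {$}.
FIRST(B) = {b}
FIRST(C) = {a}
FIRST(S) = {b}
FOLLOW(B) = {$, b}
FOLLOW(C) = {b}
FOLLOW(S) = {$, b}
Therefore, FOLLOW(C) = {b}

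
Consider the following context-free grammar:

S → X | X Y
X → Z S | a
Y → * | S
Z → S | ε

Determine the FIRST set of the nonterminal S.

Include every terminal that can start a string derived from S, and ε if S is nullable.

We compute FIRST(S) using the standard algorithm.
FIRST(S) = {a}
FIRST(X) = {a}
FIRST(Y) = {*, a}
FIRST(Z) = {a, ε}
Therefore, FIRST(S) = {a}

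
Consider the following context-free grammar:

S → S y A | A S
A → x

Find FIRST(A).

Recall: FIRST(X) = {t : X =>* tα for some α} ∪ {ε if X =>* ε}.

We compute FIRST(A) using the standard algorithm.
FIRST(A) = {x}
FIRST(S) = {x}
Therefore, FIRST(A) = {x}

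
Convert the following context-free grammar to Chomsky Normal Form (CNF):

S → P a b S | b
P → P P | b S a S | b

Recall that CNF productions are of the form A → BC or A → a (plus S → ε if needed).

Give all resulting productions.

TA → a; TB → b; S → b; P → b; S → P X0; X0 → TA X1; X1 → TB S; P → P P; P → TB X2; X2 → S X3; X3 → TA S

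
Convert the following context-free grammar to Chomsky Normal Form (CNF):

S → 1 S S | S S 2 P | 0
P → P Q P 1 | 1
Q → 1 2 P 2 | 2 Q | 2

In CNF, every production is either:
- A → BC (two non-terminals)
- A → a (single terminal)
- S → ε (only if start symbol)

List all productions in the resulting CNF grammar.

T1 → 1; T2 → 2; S → 0; P → 1; Q → 2; S → T1 X0; X0 → S S; S → S X1; X1 → S X2; X2 → T2 P; P → P X3; X3 → Q X4; X4 → P T1; Q → T1 X5; X5 → T2 X6; X6 → P T2; Q → T2 Q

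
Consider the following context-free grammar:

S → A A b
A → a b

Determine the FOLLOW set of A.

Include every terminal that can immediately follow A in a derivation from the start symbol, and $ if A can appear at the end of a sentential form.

We compute FOLLOW(A) using the standard algorithm.
FOLLOW(S) starts with {$}.
FIRST(A) = {a}
FIRST(S) = {a}
FOLLOW(A) = {a, b}
FOLLOW(S) = {$}
Therefore, FOLLOW(A) = {a, b}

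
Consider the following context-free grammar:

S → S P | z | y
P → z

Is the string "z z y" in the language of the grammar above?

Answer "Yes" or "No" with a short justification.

No - no valid derivation exists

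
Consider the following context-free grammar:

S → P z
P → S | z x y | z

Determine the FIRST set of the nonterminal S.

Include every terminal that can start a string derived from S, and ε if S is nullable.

We compute FIRST(S) using the standard algorithm.
FIRST(P) = {z}
FIRST(S) = {z}
Therefore, FIRST(S) = {z}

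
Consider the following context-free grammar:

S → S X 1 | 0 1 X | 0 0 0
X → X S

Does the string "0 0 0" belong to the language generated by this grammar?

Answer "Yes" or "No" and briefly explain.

Yes - a valid derivation exists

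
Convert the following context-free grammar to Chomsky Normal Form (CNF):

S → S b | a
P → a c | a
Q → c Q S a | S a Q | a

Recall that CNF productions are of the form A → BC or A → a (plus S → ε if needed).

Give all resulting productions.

TB → b; S → a; TA → a; TC → c; P → a; Q → a; S → S TB; P → TA TC; Q → TC X0; X0 → Q X1; X1 → S TA; Q → S X2; X2 → TA Q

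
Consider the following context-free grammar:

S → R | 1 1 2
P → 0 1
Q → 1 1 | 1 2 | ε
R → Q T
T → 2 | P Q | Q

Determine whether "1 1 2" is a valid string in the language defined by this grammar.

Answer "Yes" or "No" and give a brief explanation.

Yes - a valid derivation exists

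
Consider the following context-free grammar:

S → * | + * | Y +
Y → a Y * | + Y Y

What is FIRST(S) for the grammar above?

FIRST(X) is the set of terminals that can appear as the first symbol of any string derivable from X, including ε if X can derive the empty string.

We compute FIRST(S) using the standard algorithm.
FIRST(S) = {*, +, a}
FIRST(Y) = {+, a}
Therefore, FIRST(S) = {*, +, a}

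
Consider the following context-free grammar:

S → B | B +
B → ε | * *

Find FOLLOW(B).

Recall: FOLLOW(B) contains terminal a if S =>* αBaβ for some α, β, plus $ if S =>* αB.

We compute FOLLOW(B) using the standard algorithm.
FOLLOW(S) starts with {$}.
FIRST(B) = {*, ε}
FIRST(S) = {*, +, ε}
FOLLOW(B) = {$, +}
FOLLOW(S) = {$}
Therefore, FOLLOW(B) = {$, +}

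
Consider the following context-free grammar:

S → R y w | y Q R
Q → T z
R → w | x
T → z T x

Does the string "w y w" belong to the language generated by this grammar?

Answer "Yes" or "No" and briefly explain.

Yes - a valid derivation exists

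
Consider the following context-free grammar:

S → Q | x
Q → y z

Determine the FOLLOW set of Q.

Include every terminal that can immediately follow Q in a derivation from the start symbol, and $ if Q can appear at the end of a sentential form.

We compute FOLLOW(Q) using the standard algorithm.
FOLLOW(S) starts with {$}.
FIRST(Q) = {y}
FIRST(S) = {x, y}
FOLLOW(Q) = {$}
FOLLOW(S) = {$}
Therefore, FOLLOW(Q) = {$}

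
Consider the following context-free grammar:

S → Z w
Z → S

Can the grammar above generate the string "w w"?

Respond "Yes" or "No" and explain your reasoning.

No - no valid derivation exists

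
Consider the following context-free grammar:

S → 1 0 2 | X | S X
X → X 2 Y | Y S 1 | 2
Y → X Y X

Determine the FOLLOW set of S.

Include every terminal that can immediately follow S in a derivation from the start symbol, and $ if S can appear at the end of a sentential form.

We compute FOLLOW(S) using the standard algorithm.
FOLLOW(S) starts with {$}.
FIRST(S) = {1, 2}
FIRST(X) = {2}
FIRST(Y) = {2}
FOLLOW(S) = {$, 1, 2}
FOLLOW(X) = {$, 1, 2}
FOLLOW(Y) = {$, 1, 2}
Therefore, FOLLOW(S) = {$, 1, 2}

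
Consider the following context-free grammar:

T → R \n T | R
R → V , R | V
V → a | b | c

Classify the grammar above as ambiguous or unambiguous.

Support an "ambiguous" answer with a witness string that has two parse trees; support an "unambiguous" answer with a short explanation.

Unambiguous - every string in the language has a unique parse tree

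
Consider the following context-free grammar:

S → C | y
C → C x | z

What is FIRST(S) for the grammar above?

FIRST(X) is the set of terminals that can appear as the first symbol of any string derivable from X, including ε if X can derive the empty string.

We compute FIRST(S) using the standard algorithm.
FIRST(C) = {z}
FIRST(S) = {y, z}
Therefore, FIRST(S) = {y, z}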